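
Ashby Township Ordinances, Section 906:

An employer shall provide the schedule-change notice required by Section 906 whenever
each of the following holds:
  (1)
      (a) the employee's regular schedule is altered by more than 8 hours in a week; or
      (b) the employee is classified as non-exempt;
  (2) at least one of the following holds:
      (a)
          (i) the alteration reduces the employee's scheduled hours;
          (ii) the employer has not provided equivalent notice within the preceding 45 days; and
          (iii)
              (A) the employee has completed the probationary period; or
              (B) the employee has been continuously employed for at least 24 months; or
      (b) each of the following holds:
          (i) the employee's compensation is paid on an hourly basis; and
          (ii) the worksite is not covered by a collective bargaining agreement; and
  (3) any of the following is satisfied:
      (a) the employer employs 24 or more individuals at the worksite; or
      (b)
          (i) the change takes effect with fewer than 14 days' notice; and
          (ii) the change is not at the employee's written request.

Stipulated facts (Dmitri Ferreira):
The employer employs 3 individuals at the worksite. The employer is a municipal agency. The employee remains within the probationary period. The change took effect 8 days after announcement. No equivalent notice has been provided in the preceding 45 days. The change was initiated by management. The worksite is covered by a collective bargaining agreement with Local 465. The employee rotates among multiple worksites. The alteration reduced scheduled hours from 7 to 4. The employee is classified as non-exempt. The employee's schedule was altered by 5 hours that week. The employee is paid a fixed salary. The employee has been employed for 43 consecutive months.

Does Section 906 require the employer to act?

Yes — required.

(a) schedule shift > 8h — fails.
(b) non-exempt — satisfied.
So (1) is satisfied (F OR T).
(i) hours reduced — satisfied.
(ii) no recent notice — met.
(A) past probation — fails.
(B) tenure ≥ 24 mo. — holds.
(iii): F OR T → true.
So (a) is satisfied (T AND T AND T).
(i) hourly-paid — not met.
(ii) no CBA — not met.
So (b) is not satisfied (F AND F).
(2) = T OR F = true.
(a) ≥ 24 at site — fails.
(i) < 14 days' notice — satisfied.
(ii) not employee-requested — holds.
(b): T AND T → true.
(3): F OR T → true.
Overall: T AND T AND T → true.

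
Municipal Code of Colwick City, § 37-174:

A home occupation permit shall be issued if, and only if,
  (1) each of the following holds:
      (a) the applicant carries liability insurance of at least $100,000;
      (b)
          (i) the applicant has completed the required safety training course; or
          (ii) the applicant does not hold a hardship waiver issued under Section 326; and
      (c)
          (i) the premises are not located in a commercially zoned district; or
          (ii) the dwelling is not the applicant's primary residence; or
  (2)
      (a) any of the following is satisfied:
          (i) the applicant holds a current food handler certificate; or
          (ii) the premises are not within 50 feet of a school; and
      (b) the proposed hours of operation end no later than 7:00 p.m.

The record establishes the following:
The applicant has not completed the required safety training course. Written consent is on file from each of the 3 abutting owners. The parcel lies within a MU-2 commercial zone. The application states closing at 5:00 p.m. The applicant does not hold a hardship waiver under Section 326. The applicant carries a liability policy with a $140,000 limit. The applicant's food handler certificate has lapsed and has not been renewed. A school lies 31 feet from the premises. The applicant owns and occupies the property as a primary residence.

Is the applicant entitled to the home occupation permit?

(a) insurance ≥ $100,000 — met.
(i) safety training — fails.
(ii) not (hardship waiver) — satisfied.
(b): F OR T → true.
(i) not (commercially zoned) — fails.
(ii) not (primary residence) — not satisfied.
So (c) is not satisfied (F OR F).
So (1) is not satisfied (T AND T AND F).
(i) food handler cert. — fails.
(ii) ≥50 ft from school — not met.
(a): F OR F → false.
(b) closes by 7 p.m. — met.
So (2) is not satisfied (F AND T).
So Overall is not satisfied (F OR F).

No — denied.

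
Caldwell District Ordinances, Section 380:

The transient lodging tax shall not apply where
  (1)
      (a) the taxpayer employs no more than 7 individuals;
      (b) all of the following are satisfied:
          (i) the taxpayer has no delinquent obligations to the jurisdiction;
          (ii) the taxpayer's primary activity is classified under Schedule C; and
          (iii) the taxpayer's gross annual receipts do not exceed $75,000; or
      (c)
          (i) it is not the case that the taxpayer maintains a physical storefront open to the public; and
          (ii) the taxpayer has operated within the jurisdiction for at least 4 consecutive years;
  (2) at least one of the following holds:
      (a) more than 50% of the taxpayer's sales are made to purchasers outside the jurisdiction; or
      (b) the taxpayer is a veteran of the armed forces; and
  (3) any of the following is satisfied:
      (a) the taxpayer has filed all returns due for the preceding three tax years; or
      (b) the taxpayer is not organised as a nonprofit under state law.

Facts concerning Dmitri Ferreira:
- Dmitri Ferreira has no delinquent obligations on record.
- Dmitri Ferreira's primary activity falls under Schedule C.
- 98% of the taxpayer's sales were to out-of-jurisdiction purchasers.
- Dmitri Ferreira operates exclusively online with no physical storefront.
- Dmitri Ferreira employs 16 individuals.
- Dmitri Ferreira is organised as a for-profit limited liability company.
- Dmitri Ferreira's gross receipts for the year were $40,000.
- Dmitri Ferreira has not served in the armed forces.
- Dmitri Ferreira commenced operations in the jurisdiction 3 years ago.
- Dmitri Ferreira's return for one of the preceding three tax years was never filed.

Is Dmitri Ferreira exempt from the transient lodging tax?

(a) ≤ 7 employees — fails.
(i) no delinquency — met.
(ii) Schedule C activity — met.
(iii) receipts ≤ $75,000 — holds.
(b): T AND T AND T → true.
(i) not (has storefront) — satisfied.
(ii) ≥ 4 yrs in jurisdiction — not satisfied.
(c): T AND F → false.
(1) = F OR T OR F = true.
(a) >50% out-of-jur. sales — met.
(b) veteran — fails.
So (2) is satisfied (T OR F).
(a) returns current — not satisfied.
(b) not (nonprofit) — satisfied.
So (3) is satisfied (F OR T).
So Overall is satisfied (T AND T AND T).

Yes — exempt.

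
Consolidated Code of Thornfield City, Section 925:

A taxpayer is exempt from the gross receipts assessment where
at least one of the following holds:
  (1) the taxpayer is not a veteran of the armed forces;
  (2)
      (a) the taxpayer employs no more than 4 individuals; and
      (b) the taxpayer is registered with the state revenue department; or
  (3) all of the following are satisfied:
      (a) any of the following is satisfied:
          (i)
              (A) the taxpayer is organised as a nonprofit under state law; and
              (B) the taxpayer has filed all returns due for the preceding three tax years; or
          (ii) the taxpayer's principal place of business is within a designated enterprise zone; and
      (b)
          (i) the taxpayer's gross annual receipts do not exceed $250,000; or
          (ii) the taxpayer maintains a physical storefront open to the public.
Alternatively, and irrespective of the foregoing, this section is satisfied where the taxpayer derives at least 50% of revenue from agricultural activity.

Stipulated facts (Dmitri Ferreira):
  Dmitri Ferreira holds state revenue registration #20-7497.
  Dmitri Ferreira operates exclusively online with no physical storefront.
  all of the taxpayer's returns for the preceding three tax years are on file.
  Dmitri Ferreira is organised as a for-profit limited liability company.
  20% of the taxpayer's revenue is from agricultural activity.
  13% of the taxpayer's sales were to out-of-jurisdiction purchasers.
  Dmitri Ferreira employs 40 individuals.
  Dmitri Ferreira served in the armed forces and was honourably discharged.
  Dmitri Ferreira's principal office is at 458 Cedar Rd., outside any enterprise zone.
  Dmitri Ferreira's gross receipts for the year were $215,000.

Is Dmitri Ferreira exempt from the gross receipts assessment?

(1) not (veteran) — not met.
(a) ≤ 4 employees — not satisfied.
(b) state-registered — met.
(2): F AND T → false.
(A) nonprofit — not met.
(B) returns current — met.
So (i) is not satisfied (F AND T).
(ii) in enterprise zone — not satisfied.
So (a) is not satisfied (F OR F).
(i) receipts ≤ $250,000 — holds.
(ii) has storefront — not satisfied.
So (b) is satisfied (T OR F).
So (3) is not satisfied (F AND T).
So Overall is not satisfied (F OR F OR F).
Exception (≥50% agricultural) — not satisfied.
Result: main false OR exception false → false.

No — not exempt.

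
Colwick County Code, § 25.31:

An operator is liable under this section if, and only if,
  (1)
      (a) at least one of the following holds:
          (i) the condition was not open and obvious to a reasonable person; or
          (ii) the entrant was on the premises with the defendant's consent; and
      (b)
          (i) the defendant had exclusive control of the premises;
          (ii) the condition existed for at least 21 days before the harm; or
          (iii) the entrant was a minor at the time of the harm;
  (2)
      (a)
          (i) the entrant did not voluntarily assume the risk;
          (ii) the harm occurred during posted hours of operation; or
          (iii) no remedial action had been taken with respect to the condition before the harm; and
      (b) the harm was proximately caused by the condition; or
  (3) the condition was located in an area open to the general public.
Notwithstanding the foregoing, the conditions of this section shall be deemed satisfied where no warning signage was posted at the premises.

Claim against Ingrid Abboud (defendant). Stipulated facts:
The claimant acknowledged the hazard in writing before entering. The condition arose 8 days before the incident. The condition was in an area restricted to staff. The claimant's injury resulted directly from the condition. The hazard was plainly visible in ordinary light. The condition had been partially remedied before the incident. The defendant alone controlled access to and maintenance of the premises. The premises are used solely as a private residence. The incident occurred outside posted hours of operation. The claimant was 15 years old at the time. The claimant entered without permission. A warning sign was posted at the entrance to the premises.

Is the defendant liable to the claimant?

(i) not open/obvious — not satisfied.
(ii) consent to enter — not satisfied.
(a): F OR F → false.
(i) exclusive control — holds.
(ii) condition ≥21 days old — fails.
(iii) entrant a minor — met.
(b): T OR F OR T → true.
(1): F AND T → false.
(i) no assumed risk — fails.
(ii) during posted hours — fails.
(iii) no remedial action — not met.
So (a) is not satisfied (F OR F OR F).
(b) proximate cause — met.
So (2) is not satisfied (F AND T).
(3) public area — not met.
Overall: F OR F OR F → false.
Exception (no signage posted) — not satisfied.
Result: main false OR exception false → false.

No — not liable.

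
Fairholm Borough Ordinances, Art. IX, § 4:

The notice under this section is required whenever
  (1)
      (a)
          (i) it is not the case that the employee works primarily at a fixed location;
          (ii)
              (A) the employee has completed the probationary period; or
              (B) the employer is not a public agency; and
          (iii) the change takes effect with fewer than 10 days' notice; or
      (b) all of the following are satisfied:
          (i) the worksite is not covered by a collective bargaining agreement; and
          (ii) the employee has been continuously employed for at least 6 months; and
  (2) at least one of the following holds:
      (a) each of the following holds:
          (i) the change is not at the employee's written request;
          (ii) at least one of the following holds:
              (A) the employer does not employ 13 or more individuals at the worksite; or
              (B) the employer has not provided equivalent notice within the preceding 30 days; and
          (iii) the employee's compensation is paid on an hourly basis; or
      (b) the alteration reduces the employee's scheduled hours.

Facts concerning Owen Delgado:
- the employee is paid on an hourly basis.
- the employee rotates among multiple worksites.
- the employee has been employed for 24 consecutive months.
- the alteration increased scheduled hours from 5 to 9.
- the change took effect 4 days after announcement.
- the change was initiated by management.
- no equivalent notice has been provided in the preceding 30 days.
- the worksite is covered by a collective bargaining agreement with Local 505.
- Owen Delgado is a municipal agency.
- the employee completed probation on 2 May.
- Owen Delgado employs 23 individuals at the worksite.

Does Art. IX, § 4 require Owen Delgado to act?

(i) not (fixed location) — satisfied.
(A) past probation — satisfied.
(B) not (public agency) — not satisfied.
(ii): T OR F → true.
(iii) < 10 days' notice — met.
(a) = T AND T AND T = true.
(i) no CBA — fails.
(ii) tenure ≥ 6 mo. — met.
(b): F AND T → false.
(1) = T OR F = true.
(i) not employee-requested — holds.
(A) not (≥ 13 at site) — not met.
(B) no recent notice — satisfied.
(ii) = F OR T = true.
(iii) hourly-paid — satisfied.
(a): T AND T AND T → true.
(b) hours reduced — not satisfied.
(2) = T OR F = true.
Overall: T AND T → true.

Yes — required.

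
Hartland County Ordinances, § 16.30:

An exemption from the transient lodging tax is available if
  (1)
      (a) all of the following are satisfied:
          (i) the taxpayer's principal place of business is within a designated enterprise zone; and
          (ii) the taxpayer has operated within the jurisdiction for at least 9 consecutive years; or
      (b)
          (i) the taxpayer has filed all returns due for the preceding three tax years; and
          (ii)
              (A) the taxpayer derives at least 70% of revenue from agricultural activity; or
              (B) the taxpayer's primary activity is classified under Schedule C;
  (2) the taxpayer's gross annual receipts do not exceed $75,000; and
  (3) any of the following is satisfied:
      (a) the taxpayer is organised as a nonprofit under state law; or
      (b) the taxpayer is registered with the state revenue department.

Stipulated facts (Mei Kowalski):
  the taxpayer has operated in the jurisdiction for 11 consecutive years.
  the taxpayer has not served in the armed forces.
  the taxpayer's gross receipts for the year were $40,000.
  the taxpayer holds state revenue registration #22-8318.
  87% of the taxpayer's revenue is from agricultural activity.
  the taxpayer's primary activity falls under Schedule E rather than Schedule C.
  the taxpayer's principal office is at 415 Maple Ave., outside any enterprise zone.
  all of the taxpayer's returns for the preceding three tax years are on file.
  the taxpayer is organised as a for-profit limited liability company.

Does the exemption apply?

Yes — exempt.

(i) in enterprise zone — fails.
(ii) ≥ 9 yrs in jurisdiction — holds.
(a) = F AND T = false.
(i) returns current — satisfied.
(A) ≥70% agricultural — met.
(B) Schedule C activity — not met.
(ii) = T OR F = true.
So (b) is satisfied (T AND T).
(1) = F OR T = true.
(2) receipts ≤ $75,000 — met.
(a) nonprofit — fails.
(b) state-registered — holds.
(3): F OR T → true.
Overall = T AND T AND T = true.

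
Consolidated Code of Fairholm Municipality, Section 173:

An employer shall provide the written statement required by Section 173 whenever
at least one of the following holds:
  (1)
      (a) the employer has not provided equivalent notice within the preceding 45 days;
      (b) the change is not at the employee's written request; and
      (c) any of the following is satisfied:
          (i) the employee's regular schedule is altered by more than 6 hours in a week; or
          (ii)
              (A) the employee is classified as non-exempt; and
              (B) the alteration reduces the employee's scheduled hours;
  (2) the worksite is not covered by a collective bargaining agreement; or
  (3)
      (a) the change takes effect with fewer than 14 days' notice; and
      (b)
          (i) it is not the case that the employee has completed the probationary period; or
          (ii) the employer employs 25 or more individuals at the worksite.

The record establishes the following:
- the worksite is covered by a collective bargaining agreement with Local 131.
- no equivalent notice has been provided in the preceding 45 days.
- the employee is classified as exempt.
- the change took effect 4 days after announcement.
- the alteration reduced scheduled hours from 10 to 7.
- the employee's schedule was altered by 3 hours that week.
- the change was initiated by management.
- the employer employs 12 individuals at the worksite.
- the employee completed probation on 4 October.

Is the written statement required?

(a) no recent notice — holds.
(b) not employee-requested — met.
(i) schedule shift > 6h — not met.
(A) non-exempt — not satisfied.
(B) hours reduced — holds.
(ii): F AND T → false.
So (c) is not satisfied (F OR F).
(1) = T AND T AND F = false.
(2) no CBA — not met.
(a) < 14 days' notice — satisfied.
(i) not (past probation) — not met.
(ii) ≥ 25 at site — not satisfied.
(b) = F OR F = false.
(3): T AND F → false.
So Overall is not satisfied (F OR F OR F).

No — not required.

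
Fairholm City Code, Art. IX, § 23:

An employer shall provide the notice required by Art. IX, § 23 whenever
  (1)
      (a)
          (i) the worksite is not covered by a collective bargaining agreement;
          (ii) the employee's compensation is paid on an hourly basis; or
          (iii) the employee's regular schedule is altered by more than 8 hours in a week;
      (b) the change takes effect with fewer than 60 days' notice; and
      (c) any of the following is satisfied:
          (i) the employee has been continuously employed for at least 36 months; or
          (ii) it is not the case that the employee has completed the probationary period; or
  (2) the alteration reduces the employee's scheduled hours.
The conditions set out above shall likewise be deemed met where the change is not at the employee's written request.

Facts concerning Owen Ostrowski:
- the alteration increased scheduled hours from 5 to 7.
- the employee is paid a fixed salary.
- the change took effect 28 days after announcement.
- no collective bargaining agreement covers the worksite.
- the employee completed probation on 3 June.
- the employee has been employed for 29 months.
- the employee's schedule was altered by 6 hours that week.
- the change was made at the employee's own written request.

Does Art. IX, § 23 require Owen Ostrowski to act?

No — not required.

(i) no CBA — satisfied.
(ii) hourly-paid — not met.
(iii) schedule shift > 8h — fails.
(a): T OR F OR F → true.
(b) < 60 days' notice — holds.
(i) tenure ≥ 36 mo. — fails.
(ii) not (past probation) — not met.
(c) = F OR F = false.
So (1) is not satisfied (T AND T AND F).
(2) hours reduced — not satisfied.
So Overall is not satisfied (F OR F).
Exception (not employee-requested) — not satisfied.
Result: main false OR exception false → false.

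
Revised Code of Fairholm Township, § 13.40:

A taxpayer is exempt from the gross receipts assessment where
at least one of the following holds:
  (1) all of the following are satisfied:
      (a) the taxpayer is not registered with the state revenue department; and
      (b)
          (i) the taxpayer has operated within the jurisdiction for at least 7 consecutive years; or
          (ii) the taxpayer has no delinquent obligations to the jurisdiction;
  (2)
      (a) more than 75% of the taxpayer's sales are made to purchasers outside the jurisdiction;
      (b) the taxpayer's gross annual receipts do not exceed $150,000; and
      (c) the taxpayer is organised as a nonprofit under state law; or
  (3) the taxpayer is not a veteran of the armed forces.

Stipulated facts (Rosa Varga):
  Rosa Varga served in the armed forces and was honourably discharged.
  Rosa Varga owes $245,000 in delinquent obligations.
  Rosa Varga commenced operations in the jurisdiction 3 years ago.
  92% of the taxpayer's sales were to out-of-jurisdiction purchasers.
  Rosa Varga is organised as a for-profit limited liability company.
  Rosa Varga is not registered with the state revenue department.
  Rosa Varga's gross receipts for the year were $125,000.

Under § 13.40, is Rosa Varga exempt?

No — not exempt.

(a) not (state-registered) — met.
(i) ≥ 7 yrs in jurisdiction — not met.
(ii) no delinquency — not satisfied.
So (b) is not satisfied (F OR F).
(1) = T AND F = false.
(a) >75% out-of-jur. sales — met.
(b) receipts ≤ $150,000 — met.
(c) nonprofit — fails.
(2) = T AND T AND F = false.
(3) not (veteran) — fails.
Overall = F OR F OR F = false.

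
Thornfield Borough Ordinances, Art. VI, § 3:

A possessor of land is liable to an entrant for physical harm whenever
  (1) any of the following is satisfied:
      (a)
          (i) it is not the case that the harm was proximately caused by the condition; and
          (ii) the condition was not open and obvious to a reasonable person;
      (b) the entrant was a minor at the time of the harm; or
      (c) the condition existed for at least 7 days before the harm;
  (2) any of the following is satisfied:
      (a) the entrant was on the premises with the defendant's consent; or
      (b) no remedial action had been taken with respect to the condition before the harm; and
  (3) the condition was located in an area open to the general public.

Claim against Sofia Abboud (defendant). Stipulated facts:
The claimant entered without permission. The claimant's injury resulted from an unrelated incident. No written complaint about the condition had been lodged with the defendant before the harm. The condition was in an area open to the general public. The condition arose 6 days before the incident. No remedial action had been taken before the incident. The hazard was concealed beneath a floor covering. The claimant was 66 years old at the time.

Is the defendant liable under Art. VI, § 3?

Yes — liable.

(i) not (proximate cause) — holds.
(ii) not open/obvious — satisfied.
(a): T AND T → true.
(b) entrant a minor — fails.
(c) condition ≥7 days old — not met.
So (1) is satisfied (T OR F OR F).
(a) consent to enter — fails.
(b) no remedial action — holds.
So (2) is satisfied (F OR T).
(3) public area — holds.
Overall: T AND T AND T → true.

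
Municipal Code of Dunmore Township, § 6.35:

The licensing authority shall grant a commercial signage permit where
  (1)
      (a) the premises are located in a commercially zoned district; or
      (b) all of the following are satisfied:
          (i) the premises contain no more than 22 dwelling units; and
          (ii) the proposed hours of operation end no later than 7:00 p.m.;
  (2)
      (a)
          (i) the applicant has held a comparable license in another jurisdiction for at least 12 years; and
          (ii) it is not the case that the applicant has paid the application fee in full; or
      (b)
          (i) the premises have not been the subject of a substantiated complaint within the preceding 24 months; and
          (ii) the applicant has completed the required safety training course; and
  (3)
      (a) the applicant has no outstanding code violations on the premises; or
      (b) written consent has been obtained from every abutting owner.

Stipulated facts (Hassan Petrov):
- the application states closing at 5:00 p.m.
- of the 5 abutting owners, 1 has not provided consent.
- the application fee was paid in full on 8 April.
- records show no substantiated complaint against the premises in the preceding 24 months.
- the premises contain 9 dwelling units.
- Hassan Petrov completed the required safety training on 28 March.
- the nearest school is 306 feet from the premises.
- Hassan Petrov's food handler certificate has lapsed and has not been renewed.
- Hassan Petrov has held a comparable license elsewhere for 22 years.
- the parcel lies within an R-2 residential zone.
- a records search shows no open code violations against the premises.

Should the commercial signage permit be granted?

Yes — granted.

(a) commercially zoned — not satisfied.
(i) ≤ 22 units — holds.
(ii) closes by 7 p.m. — satisfied.
(b) = T AND T = true.
So (1) is satisfied (F OR T).
(i) prior license ≥ 12 yr — met.
(ii) not (fee paid) — fails.
(a) = T AND F = false.
(i) no complaint in 24 mo. — met.
(ii) safety training — holds.
(b): T AND T → true.
(2) = F OR T = true.
(a) no code violations — satisfied.
(b) all abutters consent — fails.
So (3) is satisfied (T OR F).
Overall = T AND T AND T = true.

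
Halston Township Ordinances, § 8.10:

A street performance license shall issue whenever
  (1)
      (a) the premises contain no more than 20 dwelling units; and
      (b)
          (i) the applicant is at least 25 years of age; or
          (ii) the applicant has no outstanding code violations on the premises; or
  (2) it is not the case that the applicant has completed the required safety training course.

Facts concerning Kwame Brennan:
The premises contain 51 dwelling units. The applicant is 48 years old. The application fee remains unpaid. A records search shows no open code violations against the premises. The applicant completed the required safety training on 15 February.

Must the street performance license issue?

No — denied.

(a) ≤ 20 units — fails.
(i) age ≥ 25 — met.
(ii) no code violations — satisfied.
So (b) is satisfied (T OR T).
(1) = F AND T = false.
(2) not (safety training) — fails.
Overall: F OR F → false.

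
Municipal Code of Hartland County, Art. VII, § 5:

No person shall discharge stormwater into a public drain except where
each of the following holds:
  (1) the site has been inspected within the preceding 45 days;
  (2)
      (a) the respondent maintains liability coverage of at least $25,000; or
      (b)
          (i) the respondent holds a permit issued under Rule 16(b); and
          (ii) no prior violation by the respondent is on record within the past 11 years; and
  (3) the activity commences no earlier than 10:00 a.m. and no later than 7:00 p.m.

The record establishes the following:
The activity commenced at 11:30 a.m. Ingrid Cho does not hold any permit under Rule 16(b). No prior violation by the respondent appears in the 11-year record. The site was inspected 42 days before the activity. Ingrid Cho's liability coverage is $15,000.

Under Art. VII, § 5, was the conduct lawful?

(1) site inspected — met.
(a) coverage ≥ $25,000 — not met.
(i) holds permit — fails.
(ii) no prior violation — met.
(b): F AND T → false.
(2) = F OR F = false.
(3) start within hours — holds.
Overall: T AND F AND T → false.

No — unlawful.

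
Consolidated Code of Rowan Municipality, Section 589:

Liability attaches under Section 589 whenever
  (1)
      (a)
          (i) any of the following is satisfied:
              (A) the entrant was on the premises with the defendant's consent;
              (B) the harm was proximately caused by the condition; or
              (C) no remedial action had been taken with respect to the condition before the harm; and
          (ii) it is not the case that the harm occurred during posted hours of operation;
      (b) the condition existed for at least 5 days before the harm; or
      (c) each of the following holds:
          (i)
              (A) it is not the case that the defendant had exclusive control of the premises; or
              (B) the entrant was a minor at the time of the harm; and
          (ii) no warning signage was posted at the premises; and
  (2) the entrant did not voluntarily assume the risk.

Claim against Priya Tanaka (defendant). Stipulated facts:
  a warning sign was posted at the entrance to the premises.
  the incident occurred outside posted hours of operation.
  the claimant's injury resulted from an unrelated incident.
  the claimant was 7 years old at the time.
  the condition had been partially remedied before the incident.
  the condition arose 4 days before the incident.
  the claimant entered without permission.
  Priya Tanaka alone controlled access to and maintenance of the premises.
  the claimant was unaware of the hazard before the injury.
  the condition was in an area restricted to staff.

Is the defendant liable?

No — not liable.

(A) consent to enter — not satisfied.
(B) proximate cause — not met.
(C) no remedial action — not satisfied.
(i) = F OR F OR F = false.
(ii) not (during posted hours) — met.
(a): F AND T → false.
(b) condition ≥5 days old — not satisfied.
(A) not (exclusive control) — fails.
(B) entrant a minor — met.
So (i) is satisfied (F OR T).
(ii) no signage posted — fails.
(c): T AND F → false.
So (1) is not satisfied (F OR F OR F).
(2) no assumed risk — holds.
Overall: F AND T → false.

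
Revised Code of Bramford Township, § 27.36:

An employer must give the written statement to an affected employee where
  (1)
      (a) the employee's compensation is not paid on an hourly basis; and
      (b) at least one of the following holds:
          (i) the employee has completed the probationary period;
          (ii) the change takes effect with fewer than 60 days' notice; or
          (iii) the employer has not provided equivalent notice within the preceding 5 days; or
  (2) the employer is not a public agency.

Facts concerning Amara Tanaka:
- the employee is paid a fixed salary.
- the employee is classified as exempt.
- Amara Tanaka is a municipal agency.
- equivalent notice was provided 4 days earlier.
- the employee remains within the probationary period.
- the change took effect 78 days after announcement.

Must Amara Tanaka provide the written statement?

(a) not (hourly-paid) — holds.
(i) past probation — not satisfied.
(ii) < 60 days' notice — not satisfied.
(iii) no recent notice — fails.
(b) = F OR F OR F = false.
(1) = T AND F = false.
(2) not (public agency) — not met.
So Overall is not satisfied (F OR F).

No — not required.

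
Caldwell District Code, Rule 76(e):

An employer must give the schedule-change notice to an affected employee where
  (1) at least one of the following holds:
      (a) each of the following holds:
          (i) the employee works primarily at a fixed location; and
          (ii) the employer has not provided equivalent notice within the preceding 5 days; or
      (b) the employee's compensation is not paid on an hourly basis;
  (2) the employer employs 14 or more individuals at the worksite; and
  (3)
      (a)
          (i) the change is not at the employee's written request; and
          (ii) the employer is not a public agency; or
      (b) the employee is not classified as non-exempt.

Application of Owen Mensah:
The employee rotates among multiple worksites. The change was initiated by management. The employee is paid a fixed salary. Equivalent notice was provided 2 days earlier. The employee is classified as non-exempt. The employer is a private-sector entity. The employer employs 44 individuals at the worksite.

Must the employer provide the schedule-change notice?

(i) fixed location — not met.
(ii) no recent notice — fails.
So (a) is not satisfied (F AND F).
(b) not (hourly-paid) — holds.
(1): F OR T → true.
(2) ≥ 14 at site — holds.
(i) not employee-requested — holds.
(ii) not (public agency) — holds.
(a): T AND T → true.
(b) not (non-exempt) — not met.
So (3) is satisfied (T OR F).
Overall = T AND T AND T = true.

Yes — required.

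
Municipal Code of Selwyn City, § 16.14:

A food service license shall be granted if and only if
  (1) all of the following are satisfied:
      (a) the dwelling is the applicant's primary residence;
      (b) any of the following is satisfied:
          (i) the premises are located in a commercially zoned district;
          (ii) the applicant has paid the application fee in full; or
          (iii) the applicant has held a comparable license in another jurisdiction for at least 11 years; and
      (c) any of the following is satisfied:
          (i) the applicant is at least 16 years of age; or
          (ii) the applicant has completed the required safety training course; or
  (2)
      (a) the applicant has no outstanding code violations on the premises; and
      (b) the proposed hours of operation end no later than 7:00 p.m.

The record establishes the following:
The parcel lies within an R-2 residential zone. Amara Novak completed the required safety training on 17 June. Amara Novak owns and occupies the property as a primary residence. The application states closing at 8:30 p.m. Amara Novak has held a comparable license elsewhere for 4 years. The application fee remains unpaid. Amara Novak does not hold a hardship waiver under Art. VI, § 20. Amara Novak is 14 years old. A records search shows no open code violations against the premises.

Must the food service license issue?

(a) primary residence — satisfied.
(i) commercially zoned — not satisfied.
(ii) fee paid — not met.
(iii) prior license ≥ 11 yr — fails.
(b): F OR F OR F → false.
(i) age ≥ 16 — fails.
(ii) safety training — holds.
So (c) is satisfied (F OR T).
So (1) is not satisfied (T AND F AND T).
(a) no code violations — met.
(b) closes by 7 p.m. — fails.
So (2) is not satisfied (T AND F).
So Overall is not satisfied (F OR F).

No — denied.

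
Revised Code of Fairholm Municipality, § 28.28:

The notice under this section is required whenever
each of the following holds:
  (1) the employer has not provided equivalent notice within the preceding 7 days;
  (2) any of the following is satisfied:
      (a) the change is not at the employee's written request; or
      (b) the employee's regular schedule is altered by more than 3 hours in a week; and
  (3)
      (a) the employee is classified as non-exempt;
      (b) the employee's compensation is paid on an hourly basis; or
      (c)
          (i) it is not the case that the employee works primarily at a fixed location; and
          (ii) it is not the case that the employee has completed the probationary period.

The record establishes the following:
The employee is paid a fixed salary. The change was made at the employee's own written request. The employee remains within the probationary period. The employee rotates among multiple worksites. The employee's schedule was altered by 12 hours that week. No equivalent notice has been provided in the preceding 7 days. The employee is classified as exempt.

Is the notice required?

(1) no recent notice — holds.
(a) not employee-requested — not satisfied.
(b) schedule shift > 3h — holds.
(2) = F OR T = true.
(a) non-exempt — not satisfied.
(b) hourly-paid — fails.
(i) not (fixed location) — satisfied.
(ii) not (past probation) — satisfied.
(c) = T AND T = true.
So (3) is satisfied (F OR F OR T).
So Overall is satisfied (T AND T AND T).

Yes — required.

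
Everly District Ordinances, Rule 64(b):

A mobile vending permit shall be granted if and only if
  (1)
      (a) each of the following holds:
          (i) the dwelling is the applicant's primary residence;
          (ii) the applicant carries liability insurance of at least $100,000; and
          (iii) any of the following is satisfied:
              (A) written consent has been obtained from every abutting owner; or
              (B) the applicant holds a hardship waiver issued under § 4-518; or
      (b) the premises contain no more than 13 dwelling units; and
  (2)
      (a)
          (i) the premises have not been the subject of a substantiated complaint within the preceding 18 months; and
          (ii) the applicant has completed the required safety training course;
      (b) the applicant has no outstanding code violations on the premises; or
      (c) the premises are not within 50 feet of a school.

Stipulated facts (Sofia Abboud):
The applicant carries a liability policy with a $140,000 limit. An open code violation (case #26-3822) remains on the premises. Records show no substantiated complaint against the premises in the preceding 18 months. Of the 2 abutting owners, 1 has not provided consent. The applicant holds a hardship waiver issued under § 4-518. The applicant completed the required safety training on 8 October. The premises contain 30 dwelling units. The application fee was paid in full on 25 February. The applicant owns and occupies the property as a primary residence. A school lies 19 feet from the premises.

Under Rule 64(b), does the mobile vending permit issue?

Yes — granted.

(i) primary residence — satisfied.
(ii) insurance ≥ $100,000 — satisfied.
(A) all abutters consent — not met.
(B) hardship waiver — satisfied.
(iii) = F OR T = true.
(a) = T AND T AND T = true.
(b) ≤ 13 units — not satisfied.
(1) = T OR F = true.
(i) no complaint in 18 mo. — holds.
(ii) safety training — met.
So (a) is satisfied (T AND T).
(b) no code violations — not satisfied.
(c) ≥50 ft from school — fails.
(2) = T OR F OR F = true.
So Overall is satisfied (T AND T).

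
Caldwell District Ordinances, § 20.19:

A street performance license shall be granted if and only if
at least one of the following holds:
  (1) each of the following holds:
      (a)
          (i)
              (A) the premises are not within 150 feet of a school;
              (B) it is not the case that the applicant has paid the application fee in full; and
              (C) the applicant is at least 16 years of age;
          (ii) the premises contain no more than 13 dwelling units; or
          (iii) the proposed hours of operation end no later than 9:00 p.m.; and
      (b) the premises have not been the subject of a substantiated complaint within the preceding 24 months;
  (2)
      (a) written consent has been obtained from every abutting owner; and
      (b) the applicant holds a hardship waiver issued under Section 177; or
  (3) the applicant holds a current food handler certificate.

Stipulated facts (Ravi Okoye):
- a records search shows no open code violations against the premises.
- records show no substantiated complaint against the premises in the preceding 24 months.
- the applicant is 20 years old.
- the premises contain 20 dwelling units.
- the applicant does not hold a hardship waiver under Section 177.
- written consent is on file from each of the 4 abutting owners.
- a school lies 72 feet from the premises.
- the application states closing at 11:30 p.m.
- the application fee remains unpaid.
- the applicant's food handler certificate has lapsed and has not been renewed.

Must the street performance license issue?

No — denied.

(A) ≥150 ft from school — not satisfied.
(B) not (fee paid) — satisfied.
(C) age ≥ 16 — holds.
(i): F AND T AND T → false.
(ii) ≤ 13 units — not satisfied.
(iii) closes by 9 p.m. — fails.
(a): F OR F OR F → false.
(b) no complaint in 24 mo. — satisfied.
So (1) is not satisfied (F AND T).
(a) all abutters consent — satisfied.
(b) hardship waiver — not satisfied.
(2): T AND F → false.
(3) food handler cert. — not satisfied.
Overall = F OR F OR F = false.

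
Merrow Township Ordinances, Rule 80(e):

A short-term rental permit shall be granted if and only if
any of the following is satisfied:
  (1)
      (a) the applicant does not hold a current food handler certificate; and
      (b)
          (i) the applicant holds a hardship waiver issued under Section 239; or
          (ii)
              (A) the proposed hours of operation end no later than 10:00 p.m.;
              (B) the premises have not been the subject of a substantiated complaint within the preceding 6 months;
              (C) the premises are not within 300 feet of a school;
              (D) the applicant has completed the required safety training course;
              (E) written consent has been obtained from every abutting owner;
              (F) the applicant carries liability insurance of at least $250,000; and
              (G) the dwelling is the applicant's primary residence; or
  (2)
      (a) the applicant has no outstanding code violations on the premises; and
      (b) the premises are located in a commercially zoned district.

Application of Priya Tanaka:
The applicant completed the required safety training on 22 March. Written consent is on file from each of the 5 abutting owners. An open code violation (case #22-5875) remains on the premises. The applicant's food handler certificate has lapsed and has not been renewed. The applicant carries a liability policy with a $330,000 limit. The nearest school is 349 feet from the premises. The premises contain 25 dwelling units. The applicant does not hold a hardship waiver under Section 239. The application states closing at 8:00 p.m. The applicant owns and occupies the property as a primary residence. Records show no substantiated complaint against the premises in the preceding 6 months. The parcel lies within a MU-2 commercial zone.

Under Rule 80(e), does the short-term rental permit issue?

Yes — granted.

(a) not (food handler cert.) — met.
(i) hardship waiver — fails.
(A) closes by 10 p.m. — holds.
(B) no complaint in 6 mo. — holds.
(C) ≥300 ft from school — met.
(D) safety training — holds.
(E) all abutters consent — met.
(F) insurance ≥ $250,000 — satisfied.
(G) primary residence — satisfied.
(ii) = T AND T AND T AND T AND T AND T AND T = true.
(b) = F OR T = true.
(1) = T AND T = true.
(a) no code violations — fails.
(b) commercially zoned — met.
(2) = F AND T = false.
So Overall is satisfied (T OR F).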